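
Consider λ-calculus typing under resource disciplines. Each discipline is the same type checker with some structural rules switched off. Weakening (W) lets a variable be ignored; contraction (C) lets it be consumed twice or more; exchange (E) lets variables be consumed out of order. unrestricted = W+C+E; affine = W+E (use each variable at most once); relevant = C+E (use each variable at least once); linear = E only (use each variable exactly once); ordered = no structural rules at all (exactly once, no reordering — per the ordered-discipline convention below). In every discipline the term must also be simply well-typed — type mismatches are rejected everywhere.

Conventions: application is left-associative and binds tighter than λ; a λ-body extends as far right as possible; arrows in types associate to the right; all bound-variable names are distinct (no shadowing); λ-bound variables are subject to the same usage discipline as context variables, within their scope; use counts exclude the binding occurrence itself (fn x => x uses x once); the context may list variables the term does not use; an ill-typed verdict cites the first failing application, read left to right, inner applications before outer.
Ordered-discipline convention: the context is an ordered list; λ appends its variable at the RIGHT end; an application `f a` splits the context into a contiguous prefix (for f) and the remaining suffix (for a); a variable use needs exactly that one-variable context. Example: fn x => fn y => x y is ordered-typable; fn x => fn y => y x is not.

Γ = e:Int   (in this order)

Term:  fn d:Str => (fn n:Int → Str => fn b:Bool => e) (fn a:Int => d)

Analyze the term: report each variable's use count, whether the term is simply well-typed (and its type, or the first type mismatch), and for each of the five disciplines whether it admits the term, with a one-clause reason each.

use counts: e=1, d [bound]=1, n [bound]=0, b [bound]=0, a [bound]=0
use order (left to right): e, d
typing: the term checks, with type Str → Bool → Int
ordered ✗ (n, b, a never used (weakening))
linear ✗ (n, b, a never used (weakening))
affine ✓ (at most one use each (e, d, n, b, a))
relevant ✗ (n, b, a never used (weakening))
unrestricted ✓ (simply typable at Str → Bool → Int; W, C, E all held)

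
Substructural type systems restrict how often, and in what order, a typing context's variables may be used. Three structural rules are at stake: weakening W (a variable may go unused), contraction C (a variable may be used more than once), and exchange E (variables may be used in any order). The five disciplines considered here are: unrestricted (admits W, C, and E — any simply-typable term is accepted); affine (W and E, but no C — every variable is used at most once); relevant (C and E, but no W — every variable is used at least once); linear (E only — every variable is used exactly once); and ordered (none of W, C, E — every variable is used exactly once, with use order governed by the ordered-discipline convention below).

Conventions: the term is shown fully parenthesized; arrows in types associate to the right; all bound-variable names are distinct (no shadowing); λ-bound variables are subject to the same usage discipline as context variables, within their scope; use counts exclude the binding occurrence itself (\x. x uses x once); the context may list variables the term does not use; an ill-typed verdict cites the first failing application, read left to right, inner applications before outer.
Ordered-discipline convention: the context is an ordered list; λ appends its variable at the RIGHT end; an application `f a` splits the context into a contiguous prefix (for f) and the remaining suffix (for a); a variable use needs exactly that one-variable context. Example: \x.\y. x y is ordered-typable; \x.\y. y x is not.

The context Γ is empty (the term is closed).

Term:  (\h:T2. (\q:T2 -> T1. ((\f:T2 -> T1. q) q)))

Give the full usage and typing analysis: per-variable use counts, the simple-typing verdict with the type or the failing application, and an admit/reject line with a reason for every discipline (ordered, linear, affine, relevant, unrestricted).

variable uses: h [bound]: 0; q [bound]: 2; f [bound]: 0
order of uses: q, q
typing: well-typed — term : T2 -> (T2 -> T1) -> T2 -> T1
ordered ✗ (needs contraction — q ×2; unused: h, f — weakening required)
linear ✗ (needs contraction — q ×2; unused: h, f — weakening required)
affine ✗ (needs contraction — q ×2)
relevant ✗ (unused: h, f — weakening required)
unrestricted ✓ (typability at T2 -> (T2 -> T1) -> T2 -> T1 is all that's needed)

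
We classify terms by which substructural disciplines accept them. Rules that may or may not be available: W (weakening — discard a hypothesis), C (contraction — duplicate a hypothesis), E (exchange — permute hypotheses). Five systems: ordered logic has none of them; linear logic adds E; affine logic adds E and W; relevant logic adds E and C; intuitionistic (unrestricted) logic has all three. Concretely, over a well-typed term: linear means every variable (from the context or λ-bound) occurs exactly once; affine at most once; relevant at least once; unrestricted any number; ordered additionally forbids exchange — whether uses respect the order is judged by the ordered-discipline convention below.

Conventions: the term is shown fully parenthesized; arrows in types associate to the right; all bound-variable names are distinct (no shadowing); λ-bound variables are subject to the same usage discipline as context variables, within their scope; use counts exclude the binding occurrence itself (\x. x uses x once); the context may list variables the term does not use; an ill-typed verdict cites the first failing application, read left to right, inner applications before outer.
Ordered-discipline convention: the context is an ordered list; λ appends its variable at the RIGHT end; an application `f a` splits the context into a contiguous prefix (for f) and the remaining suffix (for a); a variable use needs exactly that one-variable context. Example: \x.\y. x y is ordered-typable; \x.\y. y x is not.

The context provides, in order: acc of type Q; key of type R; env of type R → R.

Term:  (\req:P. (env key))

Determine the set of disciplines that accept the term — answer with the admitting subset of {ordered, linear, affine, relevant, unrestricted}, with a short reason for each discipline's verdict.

admitted by: affine, unrestricted
use counts: acc: 0, key: 1, env: 1, req [bound]: 0
order of uses: env, key
typing: well-typed — term : P → R
ordered ✗ (acc, req never used (weakening))
linear ✗ (acc, req never used (weakening))
affine ✓ (acc, key, env, req: no repeats, contraction unneeded)
relevant ✗ (acc, req never used (weakening))
unrestricted ✓ (well-typed at P → R; no restrictions here)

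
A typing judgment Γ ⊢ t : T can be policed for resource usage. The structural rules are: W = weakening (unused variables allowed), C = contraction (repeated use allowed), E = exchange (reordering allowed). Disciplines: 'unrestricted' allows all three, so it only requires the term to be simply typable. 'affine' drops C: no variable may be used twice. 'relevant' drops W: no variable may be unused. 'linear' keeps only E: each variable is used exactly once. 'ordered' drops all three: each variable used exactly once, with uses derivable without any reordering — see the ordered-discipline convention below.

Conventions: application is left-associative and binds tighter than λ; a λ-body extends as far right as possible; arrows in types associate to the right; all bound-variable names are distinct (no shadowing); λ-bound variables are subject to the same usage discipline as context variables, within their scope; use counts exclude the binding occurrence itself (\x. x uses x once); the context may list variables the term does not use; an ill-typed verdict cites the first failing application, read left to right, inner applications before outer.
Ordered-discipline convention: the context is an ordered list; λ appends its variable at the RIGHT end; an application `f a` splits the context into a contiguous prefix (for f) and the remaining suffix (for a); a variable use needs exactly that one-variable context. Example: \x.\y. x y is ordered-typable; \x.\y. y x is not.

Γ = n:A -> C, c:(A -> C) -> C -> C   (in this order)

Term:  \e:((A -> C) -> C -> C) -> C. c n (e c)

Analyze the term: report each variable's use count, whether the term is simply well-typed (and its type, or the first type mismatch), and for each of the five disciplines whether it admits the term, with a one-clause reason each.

usage: n=1, c=2, e [bound]=1
order of uses: c, n, e, c
typing: the term checks, with type (((A -> C) -> C -> C) -> C) -> C
ordered: ✗, needs contraction — c ×2
linear: ✗, needs contraction — c ×2
affine: ✗, needs contraction — c ×2
relevant: ✓, every one of n, c, e appears
unrestricted: ✓, simply typable at (((A -> C) -> C -> C) -> C) -> C; W, C, E all held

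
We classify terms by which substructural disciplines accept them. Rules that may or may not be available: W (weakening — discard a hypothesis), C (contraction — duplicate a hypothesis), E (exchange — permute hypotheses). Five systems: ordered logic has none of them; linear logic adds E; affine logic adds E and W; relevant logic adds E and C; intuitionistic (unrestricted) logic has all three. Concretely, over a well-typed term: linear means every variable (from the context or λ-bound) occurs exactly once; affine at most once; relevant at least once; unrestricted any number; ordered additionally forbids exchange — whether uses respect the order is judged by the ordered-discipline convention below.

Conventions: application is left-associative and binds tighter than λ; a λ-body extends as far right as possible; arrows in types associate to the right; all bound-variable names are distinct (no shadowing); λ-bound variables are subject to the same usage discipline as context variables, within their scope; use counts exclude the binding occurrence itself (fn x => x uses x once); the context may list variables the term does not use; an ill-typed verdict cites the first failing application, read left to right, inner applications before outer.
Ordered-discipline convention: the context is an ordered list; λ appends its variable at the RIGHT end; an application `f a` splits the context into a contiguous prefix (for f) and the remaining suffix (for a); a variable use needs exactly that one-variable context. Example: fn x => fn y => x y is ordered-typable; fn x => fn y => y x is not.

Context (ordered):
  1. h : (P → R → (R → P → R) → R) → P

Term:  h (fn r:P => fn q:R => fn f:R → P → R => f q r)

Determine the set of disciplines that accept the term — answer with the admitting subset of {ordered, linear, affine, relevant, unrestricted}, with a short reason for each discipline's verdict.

admitted by: linear, affine, relevant, unrestricted
variable uses: h: 1; r [bound]: 1; q [bound]: 1; f [bound]: 1
uses in reading order: h, f, q, r
typing: the term checks, with type P
ordered ✗ (no contiguous prefix/suffix split fits h, f, q, r)
linear ✓ (h, r, q, f: one use apiece)
affine ✓ (no duplicate uses among h, r, q, f)
relevant ✓ (at least one use each (h, r, q, f))
unrestricted ✓ (well-typed at P; no restrictions here)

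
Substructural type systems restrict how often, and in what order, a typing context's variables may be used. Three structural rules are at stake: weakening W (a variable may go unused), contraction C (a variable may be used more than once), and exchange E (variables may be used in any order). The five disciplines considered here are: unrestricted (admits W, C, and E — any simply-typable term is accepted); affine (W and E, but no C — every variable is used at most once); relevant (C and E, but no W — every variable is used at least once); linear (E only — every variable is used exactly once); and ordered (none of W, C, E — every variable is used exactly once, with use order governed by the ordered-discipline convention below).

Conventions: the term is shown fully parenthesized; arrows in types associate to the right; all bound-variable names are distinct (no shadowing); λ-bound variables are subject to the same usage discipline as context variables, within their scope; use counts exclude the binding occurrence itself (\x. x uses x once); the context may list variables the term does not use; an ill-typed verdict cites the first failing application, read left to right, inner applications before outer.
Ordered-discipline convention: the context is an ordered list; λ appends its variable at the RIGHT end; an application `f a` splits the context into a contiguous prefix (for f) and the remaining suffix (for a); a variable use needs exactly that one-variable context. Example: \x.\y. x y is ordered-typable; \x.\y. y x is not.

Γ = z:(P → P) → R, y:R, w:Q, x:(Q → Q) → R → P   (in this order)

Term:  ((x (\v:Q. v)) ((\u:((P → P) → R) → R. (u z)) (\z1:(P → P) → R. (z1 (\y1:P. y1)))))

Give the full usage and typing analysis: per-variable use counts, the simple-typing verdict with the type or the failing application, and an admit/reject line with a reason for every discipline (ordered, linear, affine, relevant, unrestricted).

variable uses: z ×1, y ×0, w ×0, x ×1, v (bound) ×1, u (bound) ×1, z1 (bound) ×1, y1 (bound) ×1
left-to-right use order: x, v, u, z, z1, y1
typing: ✓ — P
ordered: ✗, unused: y, w — weakening required
linear: ✗, unused: y, w — weakening required
affine: ✓, at most one use each (z, y, w, x, v, u, z1, y1)
relevant: ✗, unused: y, w — weakening required
unrestricted: ✓, typability at P is all that's needed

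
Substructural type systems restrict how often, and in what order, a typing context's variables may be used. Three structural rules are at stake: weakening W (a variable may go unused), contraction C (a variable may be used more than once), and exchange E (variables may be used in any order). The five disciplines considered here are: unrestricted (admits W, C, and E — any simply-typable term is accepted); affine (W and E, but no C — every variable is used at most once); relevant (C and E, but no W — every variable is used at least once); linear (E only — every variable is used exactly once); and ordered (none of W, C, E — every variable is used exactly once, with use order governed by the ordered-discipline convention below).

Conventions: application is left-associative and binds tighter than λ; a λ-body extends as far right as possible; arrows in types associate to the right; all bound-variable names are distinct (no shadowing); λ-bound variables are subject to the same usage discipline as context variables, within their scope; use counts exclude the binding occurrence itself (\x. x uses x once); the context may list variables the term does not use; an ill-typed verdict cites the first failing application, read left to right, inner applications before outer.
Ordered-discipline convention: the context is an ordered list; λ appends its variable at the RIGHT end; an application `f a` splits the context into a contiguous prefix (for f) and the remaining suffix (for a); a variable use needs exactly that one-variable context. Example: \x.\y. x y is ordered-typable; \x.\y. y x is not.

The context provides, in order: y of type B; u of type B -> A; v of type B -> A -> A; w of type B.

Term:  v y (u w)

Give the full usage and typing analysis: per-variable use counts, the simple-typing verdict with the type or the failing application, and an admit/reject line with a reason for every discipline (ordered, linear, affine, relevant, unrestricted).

usage: y: 1×, u: 1×, v: 1×, w: 1×
order of uses: v, y, u, w
typing: the term checks, with type A
ordered: ✗ — no ordered split (uses run v, y, u, w)
linear: ✓ — single use per variable (y, u, v, w)
affine: ✓ — none of y, u, v, w used more than once
relevant: ✓ — none of y, u, v, w goes unused
unrestricted: ✓ — simply typable at A; W, C, E all held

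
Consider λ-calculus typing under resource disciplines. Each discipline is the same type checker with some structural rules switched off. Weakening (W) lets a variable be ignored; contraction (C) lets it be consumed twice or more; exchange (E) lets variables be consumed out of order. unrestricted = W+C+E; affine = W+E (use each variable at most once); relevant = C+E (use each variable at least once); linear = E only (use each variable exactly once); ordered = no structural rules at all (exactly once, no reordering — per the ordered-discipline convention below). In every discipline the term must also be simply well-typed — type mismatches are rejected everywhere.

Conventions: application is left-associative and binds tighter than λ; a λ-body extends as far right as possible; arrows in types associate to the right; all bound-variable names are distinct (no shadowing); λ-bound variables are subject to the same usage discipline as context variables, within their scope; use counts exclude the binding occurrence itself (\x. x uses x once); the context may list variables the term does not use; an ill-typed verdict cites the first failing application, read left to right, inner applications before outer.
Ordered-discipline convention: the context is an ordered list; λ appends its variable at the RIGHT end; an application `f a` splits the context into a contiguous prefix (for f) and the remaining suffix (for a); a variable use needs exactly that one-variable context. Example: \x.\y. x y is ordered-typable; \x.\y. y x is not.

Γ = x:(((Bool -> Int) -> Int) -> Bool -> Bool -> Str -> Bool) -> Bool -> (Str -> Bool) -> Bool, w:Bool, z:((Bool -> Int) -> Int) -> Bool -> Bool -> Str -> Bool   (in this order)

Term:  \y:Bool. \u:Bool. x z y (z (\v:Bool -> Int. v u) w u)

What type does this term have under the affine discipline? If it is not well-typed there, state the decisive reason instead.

not well-typed under affine — needs contraction — z ×2, u ×2
usage: x=1, w=1, z=2, y [bound]=1, u [bound]=2, v [bound]=1
left-to-right use order: x, z, y, z, v, u, w, u
typing: well-typed — term : Bool -> Bool -> Bool
per-discipline verdicts: ordered ✗; linear ✗; affine ✗; relevant ✓; unrestricted ✓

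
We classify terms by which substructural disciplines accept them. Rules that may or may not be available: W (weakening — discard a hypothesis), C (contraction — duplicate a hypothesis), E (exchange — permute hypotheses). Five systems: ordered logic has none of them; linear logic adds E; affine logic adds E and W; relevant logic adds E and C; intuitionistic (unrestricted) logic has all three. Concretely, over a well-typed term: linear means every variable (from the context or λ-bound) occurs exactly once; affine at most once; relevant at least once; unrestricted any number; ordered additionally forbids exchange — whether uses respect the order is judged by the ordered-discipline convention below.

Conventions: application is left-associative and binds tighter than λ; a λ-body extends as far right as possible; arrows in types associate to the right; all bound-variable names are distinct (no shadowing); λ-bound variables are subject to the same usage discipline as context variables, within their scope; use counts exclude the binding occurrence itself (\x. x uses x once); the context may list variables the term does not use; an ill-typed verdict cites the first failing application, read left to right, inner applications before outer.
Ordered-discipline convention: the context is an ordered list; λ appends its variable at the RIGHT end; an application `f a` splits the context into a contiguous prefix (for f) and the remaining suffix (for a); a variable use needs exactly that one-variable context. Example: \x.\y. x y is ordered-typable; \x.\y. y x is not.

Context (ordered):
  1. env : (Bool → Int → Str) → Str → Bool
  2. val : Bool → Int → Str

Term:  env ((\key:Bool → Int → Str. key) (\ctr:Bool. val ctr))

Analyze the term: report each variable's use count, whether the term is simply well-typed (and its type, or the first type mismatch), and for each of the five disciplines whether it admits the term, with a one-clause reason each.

variable uses: env=1, val=1, key [bound]=1, ctr [bound]=1
order of uses: env, key, val, ctr
typing: ✓ — Str → Bool
ordered: ✓ — single-use (env, val, key, ctr), ordered derivation ok
linear: ✓ — single use per variable (env, val, key, ctr)
affine: ✓ — at most one use each (env, val, key, ctr)
relevant: ✓ — at least one use each (env, val, key, ctr)
unrestricted: ✓ — type-checks (Str → Bool) and nothing is barred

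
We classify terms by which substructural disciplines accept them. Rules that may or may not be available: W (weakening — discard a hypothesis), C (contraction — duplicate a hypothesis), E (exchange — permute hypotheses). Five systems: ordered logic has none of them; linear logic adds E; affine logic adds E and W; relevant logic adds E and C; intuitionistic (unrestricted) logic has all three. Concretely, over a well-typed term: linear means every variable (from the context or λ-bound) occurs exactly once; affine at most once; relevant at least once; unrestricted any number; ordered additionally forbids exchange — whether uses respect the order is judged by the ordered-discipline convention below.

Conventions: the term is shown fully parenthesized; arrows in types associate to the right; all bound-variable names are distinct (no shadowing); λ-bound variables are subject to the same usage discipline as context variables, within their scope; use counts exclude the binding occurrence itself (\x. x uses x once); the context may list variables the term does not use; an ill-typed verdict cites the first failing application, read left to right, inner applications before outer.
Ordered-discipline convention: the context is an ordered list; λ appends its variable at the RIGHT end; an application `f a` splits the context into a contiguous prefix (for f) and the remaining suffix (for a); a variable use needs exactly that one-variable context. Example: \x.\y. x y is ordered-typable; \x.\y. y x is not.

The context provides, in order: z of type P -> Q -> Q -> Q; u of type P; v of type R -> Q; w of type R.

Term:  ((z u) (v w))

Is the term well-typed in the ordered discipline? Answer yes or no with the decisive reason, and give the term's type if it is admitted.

yes — z, u, v, w: once each, no exchange needed; term : Q -> Q
counts: z ×1, u ×1, v ×1, w ×1
order of uses: z, u, v, w
typing: ✓ — Q -> Q
summary: ordered ✓ | linear ✓ | affine ✓ | relevant ✓ | unrestricted ✓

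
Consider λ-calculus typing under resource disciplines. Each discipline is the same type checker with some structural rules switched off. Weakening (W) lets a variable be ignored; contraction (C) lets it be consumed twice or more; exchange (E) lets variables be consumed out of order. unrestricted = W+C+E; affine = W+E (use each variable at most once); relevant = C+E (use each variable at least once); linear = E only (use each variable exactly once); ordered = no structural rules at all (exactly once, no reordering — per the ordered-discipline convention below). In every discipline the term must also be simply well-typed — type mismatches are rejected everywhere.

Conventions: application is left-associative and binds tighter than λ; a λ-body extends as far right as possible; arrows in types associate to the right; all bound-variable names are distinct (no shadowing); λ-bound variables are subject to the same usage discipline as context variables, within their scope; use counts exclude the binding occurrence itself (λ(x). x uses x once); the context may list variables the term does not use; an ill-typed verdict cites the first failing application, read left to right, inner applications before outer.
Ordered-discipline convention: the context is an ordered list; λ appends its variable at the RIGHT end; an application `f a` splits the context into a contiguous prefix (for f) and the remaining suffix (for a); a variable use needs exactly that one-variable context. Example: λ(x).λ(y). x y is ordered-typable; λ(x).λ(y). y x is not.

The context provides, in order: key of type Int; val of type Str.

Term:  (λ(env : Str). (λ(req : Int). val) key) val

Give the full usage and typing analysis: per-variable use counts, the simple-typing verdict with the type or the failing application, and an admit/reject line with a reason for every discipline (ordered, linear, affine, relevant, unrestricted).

variable uses: key: 1×, val: 2×, env [bound]: 0×, req [bound]: 0×
left-to-right use order: val, key, val
typing: the term checks, with type Str
ordered ✗ (uses contraction: val ×2; env, req never used (weakening))
linear ✗ (uses contraction: val ×2; env, req never used (weakening))
affine ✗ (uses contraction: val ×2)
relevant ✗ (env, req never used (weakening))
unrestricted ✓ (type-checks (Str) and nothing is barred)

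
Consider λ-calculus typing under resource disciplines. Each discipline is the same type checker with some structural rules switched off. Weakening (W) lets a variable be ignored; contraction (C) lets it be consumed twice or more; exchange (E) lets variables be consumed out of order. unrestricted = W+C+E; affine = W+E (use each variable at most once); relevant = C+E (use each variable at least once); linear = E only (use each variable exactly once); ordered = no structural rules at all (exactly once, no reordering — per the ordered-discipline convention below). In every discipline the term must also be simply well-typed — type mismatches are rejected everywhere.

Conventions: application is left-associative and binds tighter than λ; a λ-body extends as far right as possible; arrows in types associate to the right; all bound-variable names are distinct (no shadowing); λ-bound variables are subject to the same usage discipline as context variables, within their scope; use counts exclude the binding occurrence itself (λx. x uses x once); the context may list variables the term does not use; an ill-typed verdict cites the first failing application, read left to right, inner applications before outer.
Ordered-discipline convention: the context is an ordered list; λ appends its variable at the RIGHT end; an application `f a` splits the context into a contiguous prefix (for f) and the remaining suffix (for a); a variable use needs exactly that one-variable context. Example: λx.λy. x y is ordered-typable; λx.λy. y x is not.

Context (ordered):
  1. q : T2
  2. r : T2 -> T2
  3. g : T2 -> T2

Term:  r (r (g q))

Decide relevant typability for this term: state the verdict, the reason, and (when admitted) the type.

yes — q, r, g: all used, weakening unneeded; term : T2
use counts: q=1, r=2, g=1
left-to-right use order: r, r, g, q
typing: well-typed at T2
summary: ordered ✗ | linear ✗ | affine ✗ | relevant ✓ | unrestricted ✓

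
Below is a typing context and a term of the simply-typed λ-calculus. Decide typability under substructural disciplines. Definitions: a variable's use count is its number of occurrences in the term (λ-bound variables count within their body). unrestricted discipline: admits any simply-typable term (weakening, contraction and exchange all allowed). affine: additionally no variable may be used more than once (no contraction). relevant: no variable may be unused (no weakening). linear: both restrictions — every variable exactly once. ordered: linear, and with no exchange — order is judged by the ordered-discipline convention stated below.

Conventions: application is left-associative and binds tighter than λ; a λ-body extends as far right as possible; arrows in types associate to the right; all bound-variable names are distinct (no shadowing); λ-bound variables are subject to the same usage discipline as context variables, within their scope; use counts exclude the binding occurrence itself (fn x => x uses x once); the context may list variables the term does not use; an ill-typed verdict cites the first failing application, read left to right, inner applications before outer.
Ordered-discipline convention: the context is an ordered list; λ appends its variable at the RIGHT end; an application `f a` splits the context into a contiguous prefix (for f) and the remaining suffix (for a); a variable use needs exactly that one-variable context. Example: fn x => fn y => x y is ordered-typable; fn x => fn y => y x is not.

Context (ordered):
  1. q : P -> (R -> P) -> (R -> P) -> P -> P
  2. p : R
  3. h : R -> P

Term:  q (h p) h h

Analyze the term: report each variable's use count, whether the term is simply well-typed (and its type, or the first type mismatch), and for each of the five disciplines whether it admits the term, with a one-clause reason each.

use counts: q: 1, p: 1, h: 3
order of uses: q, h, p, h, h
typing: the term checks, with type P -> P
ordered: ✗, h ×3 used more than once (contraction)
linear: ✗, h ×3 used more than once (contraction)
affine: ✗, h ×3 used more than once (contraction)
relevant: ✓, q, p, h: all used, weakening unneeded
unrestricted: ✓, simply typable at P -> P; W, C, E all held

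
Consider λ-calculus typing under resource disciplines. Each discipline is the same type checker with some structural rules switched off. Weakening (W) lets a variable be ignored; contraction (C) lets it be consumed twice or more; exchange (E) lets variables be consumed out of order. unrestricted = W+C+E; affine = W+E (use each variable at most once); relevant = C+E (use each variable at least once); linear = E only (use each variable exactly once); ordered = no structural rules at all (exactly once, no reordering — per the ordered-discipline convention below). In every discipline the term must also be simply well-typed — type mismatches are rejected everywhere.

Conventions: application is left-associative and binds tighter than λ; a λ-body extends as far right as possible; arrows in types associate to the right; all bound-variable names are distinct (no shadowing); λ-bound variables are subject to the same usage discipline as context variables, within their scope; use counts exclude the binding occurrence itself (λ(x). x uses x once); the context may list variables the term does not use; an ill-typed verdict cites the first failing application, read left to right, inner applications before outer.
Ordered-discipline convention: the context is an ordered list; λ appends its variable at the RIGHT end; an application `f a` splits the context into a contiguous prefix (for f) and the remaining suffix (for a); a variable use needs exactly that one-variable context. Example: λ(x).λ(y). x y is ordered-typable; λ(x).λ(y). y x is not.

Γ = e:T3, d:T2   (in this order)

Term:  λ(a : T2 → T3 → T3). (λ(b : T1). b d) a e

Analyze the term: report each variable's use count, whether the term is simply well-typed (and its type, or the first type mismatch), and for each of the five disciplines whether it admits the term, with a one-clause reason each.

use counts: e ×1; d ×1; a (bound) ×1; b (bound) ×1
left-to-right use order: b, d, a, e
typing: ill-typed: non-arrow in function slot: T1
ordered ✗ (fails simple typing)
linear ✗ (a type mismatch blocks all five)
affine ✗ (the type mismatch rejects it)
relevant ✗ (not simply typable)
unrestricted ✗ (fails simple typing)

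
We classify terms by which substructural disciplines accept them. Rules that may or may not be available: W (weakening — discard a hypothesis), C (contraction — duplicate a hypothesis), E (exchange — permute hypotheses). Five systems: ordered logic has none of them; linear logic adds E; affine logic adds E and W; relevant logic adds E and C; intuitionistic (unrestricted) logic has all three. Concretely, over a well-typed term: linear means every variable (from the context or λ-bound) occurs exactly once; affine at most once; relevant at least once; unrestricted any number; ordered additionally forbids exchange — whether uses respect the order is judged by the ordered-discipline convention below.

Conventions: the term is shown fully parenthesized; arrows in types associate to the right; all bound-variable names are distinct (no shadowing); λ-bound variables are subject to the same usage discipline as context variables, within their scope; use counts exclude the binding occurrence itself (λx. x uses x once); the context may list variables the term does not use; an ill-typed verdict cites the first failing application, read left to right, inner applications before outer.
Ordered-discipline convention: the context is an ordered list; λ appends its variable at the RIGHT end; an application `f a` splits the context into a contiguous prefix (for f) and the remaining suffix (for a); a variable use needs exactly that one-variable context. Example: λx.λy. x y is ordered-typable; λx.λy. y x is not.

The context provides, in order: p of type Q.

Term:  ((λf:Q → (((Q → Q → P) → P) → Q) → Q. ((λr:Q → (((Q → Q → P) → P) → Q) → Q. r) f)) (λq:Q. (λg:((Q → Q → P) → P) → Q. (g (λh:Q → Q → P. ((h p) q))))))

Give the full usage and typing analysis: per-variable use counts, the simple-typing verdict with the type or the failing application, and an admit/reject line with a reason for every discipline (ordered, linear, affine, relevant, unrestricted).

usage: p=1; f (λ-bound)=1; r (λ-bound)=1; q (λ-bound)=1; g (λ-bound)=1; h (λ-bound)=1
uses in reading order: r, f, g, h, p, q
typing: well-typed — term : Q → (((Q → Q → P) → P) → Q) → Q
ordered ✗ (no contiguous prefix/suffix split fits r, f, g, h, p, q)
linear ✓ (single use per variable (p, f, r, q, g, h))
affine ✓ (p, f, r, q, g, h: no repeats, contraction unneeded)
relevant ✓ (at least one use each (p, f, r, q, g, h))
unrestricted ✓ (typability at Q → (((Q → Q → P) → P) → Q) → Q is all that's needed)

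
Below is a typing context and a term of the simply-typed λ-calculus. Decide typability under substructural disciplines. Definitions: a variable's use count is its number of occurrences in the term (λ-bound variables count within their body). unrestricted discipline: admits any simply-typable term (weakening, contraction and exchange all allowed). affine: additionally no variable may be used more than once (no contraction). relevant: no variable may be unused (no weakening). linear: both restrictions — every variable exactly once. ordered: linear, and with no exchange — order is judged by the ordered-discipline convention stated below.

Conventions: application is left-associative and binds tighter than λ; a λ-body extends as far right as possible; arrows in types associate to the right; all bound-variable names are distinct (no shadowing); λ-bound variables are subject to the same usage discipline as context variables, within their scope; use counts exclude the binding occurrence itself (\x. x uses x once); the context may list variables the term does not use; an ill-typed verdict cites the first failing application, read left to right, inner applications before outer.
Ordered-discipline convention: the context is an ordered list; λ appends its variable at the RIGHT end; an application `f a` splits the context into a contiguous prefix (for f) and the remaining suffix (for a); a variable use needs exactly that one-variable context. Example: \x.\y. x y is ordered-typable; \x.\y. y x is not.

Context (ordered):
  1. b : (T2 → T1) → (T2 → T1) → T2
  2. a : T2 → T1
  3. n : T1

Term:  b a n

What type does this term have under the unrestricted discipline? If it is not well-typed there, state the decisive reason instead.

not well-typed under unrestricted — fails simple typing
use counts: b=1; a=1; n=1
left-to-right use order: b, a, n
typing: ill-typed: a function awaiting T2 → T1 gets T1
across the five disciplines: ordered ✗ | linear ✗ | affine ✗ | relevant ✗ | unrestricted ✗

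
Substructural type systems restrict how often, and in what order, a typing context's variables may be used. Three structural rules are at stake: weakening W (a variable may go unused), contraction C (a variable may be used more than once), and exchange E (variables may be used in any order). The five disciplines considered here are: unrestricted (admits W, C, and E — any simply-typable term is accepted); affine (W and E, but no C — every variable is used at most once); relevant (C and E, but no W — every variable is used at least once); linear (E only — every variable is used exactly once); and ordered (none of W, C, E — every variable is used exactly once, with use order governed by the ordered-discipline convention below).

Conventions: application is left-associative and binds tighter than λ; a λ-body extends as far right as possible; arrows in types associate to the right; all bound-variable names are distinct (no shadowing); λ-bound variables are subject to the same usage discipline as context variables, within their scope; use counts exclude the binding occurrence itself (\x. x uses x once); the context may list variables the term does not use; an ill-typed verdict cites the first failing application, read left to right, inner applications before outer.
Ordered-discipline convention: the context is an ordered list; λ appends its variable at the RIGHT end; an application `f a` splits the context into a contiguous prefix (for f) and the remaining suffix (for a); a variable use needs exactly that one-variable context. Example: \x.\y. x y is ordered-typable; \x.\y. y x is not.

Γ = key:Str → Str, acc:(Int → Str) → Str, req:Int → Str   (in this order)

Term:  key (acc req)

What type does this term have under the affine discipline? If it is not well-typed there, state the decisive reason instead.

term : Str
counts: key ×1, acc ×1, req ×1
use order (left to right): key, acc, req
typing: the term checks, with type Str
all disciplines: ordered ✓; linear ✓; affine ✓; relevant ✓; unrestricted ✓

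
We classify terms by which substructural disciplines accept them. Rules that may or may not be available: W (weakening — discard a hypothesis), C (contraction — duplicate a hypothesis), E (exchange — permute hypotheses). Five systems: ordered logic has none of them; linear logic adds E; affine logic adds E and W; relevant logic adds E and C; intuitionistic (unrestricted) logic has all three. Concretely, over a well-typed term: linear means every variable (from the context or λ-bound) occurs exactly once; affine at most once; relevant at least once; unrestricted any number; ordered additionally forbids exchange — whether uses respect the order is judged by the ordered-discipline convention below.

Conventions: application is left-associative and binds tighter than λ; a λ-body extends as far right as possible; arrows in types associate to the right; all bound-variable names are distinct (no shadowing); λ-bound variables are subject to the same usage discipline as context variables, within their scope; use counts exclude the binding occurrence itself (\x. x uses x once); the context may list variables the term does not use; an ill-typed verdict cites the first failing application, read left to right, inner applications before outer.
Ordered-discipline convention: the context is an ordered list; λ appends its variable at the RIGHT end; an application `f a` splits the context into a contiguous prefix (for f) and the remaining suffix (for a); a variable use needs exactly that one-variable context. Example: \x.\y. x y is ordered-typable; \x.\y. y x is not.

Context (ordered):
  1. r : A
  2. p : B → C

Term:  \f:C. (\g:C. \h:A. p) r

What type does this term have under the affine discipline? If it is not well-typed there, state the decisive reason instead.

not well-typed under affine — a type mismatch blocks all five
counts: r ×1; p ×1; f [bound] ×0; g [bound] ×0; h [bound] ×0
use order (left to right): p, r
typing: ill-typed: a function awaiting C gets A
all disciplines: ordered ✗ | linear ✗ | affine ✗ | relevant ✗ | unrestricted ✗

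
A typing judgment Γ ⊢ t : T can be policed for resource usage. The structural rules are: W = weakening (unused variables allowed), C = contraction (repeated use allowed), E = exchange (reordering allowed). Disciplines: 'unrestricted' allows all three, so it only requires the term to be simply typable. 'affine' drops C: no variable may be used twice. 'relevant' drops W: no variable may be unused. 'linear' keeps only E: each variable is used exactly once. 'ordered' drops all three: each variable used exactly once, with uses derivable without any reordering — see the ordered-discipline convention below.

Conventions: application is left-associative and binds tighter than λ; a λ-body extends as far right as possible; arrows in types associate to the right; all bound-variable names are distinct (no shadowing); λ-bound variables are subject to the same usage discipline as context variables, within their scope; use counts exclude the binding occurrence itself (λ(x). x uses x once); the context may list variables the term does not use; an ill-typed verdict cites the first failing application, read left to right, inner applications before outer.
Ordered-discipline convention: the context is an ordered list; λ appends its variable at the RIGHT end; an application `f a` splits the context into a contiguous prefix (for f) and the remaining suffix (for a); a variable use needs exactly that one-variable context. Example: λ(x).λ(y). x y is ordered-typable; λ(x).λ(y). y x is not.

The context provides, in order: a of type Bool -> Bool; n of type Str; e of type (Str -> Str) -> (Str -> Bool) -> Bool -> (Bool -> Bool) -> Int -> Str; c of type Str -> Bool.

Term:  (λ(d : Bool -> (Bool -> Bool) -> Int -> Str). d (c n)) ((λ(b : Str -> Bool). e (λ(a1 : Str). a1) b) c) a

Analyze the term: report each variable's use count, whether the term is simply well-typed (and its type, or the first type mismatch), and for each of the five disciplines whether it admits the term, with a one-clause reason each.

variable uses: a: 1×; n: 1×; e: 1×; c: 2×; d (bound): 1×; b (bound): 1×; a1 (bound): 1×
uses in reading order: d, c, n, e, a1, b, c, a
typing: ✓ — Int -> Str
ordered: ✗ — uses contraction: c ×2
linear: ✗ — uses contraction: c ×2
affine: ✗ — uses contraction: c ×2
relevant: ✓ — at least one use each (a, n, e, c, d, b, a1)
unrestricted: ✓ — well-typed at Int -> Str; no restrictions here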